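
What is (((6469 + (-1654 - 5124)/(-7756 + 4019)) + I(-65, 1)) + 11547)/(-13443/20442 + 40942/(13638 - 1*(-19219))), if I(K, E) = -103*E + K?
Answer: 1357669740749172/44757903257 ≈ 30334.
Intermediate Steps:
I(K, E) = K - 103*E
(((6469 + (-1654 - 5124)/(-7756 + 4019)) + I(-65, 1)) + 11547)/(-13443/20442 + 40942/(13638 - 1*(-19219))) = (((6469 + (-1654 - 5124)/(-7756 + 4019)) + (-65 - 103*1)) + 11547)/(-13443/20442 + 40942/(13638 - 1*(-19219))) = (((6469 - 6778/(-3737)) + (-65 - 103)) + 11547)/(-13443*1/20442 + 40942/(13638 + 19219)) = (((6469 - 6778*(-1/3737)) - 168) + 11547)/(-4481/6814 + 40942/32857) = (((6469 + 6778/3737) - 168) + 11547)/(-4481/6814 + 40942*(1/32857)) = ((24181431/3737 - 168) + 11547)/(-4481/6814 + 3722/2987) = (23553615/3737 + 11547)/(11976961/20353418) = (66704754/3737)*(20353418/11976961) = 1357669740749172/44757903257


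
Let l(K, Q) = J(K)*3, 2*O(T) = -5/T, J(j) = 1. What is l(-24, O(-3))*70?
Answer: 210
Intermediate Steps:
O(T) = -5/(2*T) (O(T) = (-5/T)/2 = -5/(2*T))
l(K, Q) = 3 (l(K, Q) = 1*3 = 3)
l(-24, O(-3))*70 = 3*70 = 210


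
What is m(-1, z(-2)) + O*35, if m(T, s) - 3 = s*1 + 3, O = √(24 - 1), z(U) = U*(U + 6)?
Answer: -2 + 35*√23 ≈ 165.85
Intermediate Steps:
z(U) = U*(6 + U)
O = √23 ≈ 4.7958
m(T, s) = 6 + s (m(T, s) = 3 + (s*1 + 3) = 3 + (s + 3) = 3 + (3 + s) = 6 + s)
m(-1, z(-2)) + O*35 = (6 - 2*(6 - 2)) + √23*35 = (6 - 2*4) + 35*√23 = (6 - 8) + 35*√23 = -2 + 35*√23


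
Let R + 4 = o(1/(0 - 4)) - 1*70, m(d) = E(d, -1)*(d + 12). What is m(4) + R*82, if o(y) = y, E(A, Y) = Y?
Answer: -12209/2 ≈ -6104.5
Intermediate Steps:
m(d) = -12 - d (m(d) = -(d + 12) = -(12 + d) = -12 - d)
R = -297/4 (R = -4 + (1/(0 - 4) - 1*70) = -4 + (1/(-4) - 70) = -4 + (-¼ - 70) = -4 - 281/4 = -297/4 ≈ -74.250)
m(4) + R*82 = (-12 - 1*4) - 297/4*82 = (-12 - 4) - 12177/2 = -16 - 12177/2 = -12209/2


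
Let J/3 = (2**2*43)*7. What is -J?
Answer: -3612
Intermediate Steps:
J = 3612 (J = 3*((2**2*43)*7) = 3*((4*43)*7) = 3*(172*7) = 3*1204 = 3612)
-J = -1*3612 = -3612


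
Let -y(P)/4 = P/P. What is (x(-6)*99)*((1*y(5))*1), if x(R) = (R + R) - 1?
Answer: 5148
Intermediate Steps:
y(P) = -4 (y(P) = -4*P/P = -4*1 = -4)
x(R) = -1 + 2*R (x(R) = 2*R - 1 = -1 + 2*R)
(x(-6)*99)*((1*y(5))*1) = ((-1 + 2*(-6))*99)*((1*(-4))*1) = ((-1 - 12)*99)*(-4*1) = -13*99*(-4) = -1287*(-4) = 5148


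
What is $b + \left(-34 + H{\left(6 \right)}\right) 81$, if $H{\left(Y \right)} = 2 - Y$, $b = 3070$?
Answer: $-8$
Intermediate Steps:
$b + \left(-34 + H{\left(6 \right)}\right) 81 = 3070 + \left(-34 + \left(2 - 6\right)\right) 81 = 3070 + \left(-34 - 4\right) 81 = 3070 - 3078 = -8$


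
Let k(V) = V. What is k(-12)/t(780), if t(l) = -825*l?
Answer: 1/53625 ≈ 1.8648e-5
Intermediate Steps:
k(-12)/t(780) = -12/((-825*780)) = -12/(-643500) = -12*(-1/643500) = 1/53625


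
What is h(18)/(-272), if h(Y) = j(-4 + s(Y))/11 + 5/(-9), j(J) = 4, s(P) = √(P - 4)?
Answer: 19/26928 ≈ 0.00070558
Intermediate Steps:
s(P) = √(-4 + P)
h(Y) = -19/99 (h(Y) = 4/11 + 5/(-9) = 4*(1/11) + 5*(-⅑) = 4/11 - 5/9 = -19/99)
h(18)/(-272) = -19/99/(-272) = -19/99*(-1/272) = 19/26928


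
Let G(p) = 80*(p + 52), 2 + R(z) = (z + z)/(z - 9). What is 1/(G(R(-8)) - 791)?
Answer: 17/55833 ≈ 0.00030448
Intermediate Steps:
R(z) = -2 + 2*z/(-9 + z) (R(z) = -2 + (z + z)/(z - 9) = -2 + (2*z)/(-9 + z) = -2 + 2*z/(-9 + z))
G(p) = 4160 + 80*p (G(p) = 80*(52 + p) = 4160 + 80*p)
1/(G(R(-8)) - 791) = 1/((4160 + 80*(18/(-9 - 8))) - 791) = 1/((4160 + 80*(18/(-17))) - 791) = 1/((4160 + 80*(18*(-1/17))) - 791) = 1/((4160 + 80*(-18/17)) - 791) = 1/((4160 - 1440/17) - 791) = 1/(69280/17 - 791) = 1/(55833/17) = 17/55833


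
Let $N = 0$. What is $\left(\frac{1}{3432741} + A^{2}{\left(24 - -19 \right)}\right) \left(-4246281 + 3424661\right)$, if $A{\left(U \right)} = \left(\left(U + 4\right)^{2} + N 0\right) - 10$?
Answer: $- \frac{13638370938736434040}{3432741} \approx -3.973 \cdot 10^{12}$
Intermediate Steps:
$A{\left(U \right)} = -10 + \left(4 + U\right)^{2}$ ($A{\left(U \right)} = \left(\left(U + 4\right)^{2} + 0 \cdot 0\right) - 10 = \left(\left(4 + U\right)^{2} + 0\right) - 10 = \left(4 + U\right)^{2} - 10 = -10 + \left(4 + U\right)^{2}$)
$\left(\frac{1}{3432741} + A^{2}{\left(24 - -19 \right)}\right) \left(-4246281 + 3424661\right) = \left(\frac{1}{3432741} + \left(-10 + \left(4 + \left(24 - -19\right)\right)^{2}\right)^{2}\right) \left(-4246281 + 3424661\right) = \left(\frac{1}{3432741} + \left(-10 + \left(4 + \left(24 + 19\right)\right)^{2}\right)^{2}\right) \left(-821620\right) = \left(\frac{1}{3432741} + \left(-10 + \left(4 + 43\right)^{2}\right)^{2}\right) \left(-821620\right) = \left(\frac{1}{3432741} + \left(-10 + 47^{2}\right)^{2}\right) \left(-821620\right) = \left(\frac{1}{3432741} + \left(-10 + 2209\right)^{2}\right) \left(-821620\right) = \left(\frac{1}{3432741} + 2199^{2}\right) \left(-821620\right) = \left(\frac{1}{3432741} + 4835601\right) \left(-821620\right) = \frac{16599365812342}{3432741} \left(-821620\right) = - \frac{13638370938736434040}{3432741}$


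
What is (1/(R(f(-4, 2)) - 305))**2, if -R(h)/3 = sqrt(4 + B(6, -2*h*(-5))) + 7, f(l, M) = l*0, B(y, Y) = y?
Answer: 53183/5637733298 - 489*sqrt(10)/2818866649 ≈ 8.8848e-6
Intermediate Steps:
f(l, M) = 0
R(h) = -21 - 3*sqrt(10) (R(h) = -3*(sqrt(4 + 6) + 7) = -3*(sqrt(10) + 7) = -3*(7 + sqrt(10)) = -21 - 3*sqrt(10))
(1/(R(f(-4, 2)) - 305))**2 = (1/((-21 - 3*sqrt(10)) - 305))**2 = (1/(-326 - 3*sqrt(10)))**2 = (-326 - 3*sqrt(10))**(-2)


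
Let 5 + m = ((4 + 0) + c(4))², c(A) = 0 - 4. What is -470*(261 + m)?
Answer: -120320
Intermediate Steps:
c(A) = -4
m = -5 (m = -5 + ((4 + 0) - 4)² = -5 + (4 - 4)² = -5 + 0² = -5 + 0 = -5)
-470*(261 + m) = -470*(261 - 5) = -470*256 = -120320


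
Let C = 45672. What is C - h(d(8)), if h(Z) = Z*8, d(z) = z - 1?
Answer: 45616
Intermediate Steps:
d(z) = -1 + z
h(Z) = 8*Z
C - h(d(8)) = 45672 - 8*(-1 + 8) = 45672 - 8*7 = 45672 - 1*56 = 45672 - 56 = 45616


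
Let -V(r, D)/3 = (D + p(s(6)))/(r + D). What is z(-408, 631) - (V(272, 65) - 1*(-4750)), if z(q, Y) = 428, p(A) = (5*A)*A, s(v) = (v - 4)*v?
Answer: -1454159/337 ≈ -4315.0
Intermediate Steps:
s(v) = v*(-4 + v) (s(v) = (-4 + v)*v = v*(-4 + v))
p(A) = 5*A**2
V(r, D) = -3*(720 + D)/(D + r) (V(r, D) = -3*(D + 5*(6*(-4 + 6))**2)/(r + D) = -3*(D + 5*(6*2)**2)/(D + r) = -3*(D + 5*12**2)/(D + r) = -3*(D + 5*144)/(D + r) = -3*(D + 720)/(D + r) = -3*(720 + D)/(D + r))
z(-408, 631) - (V(272, 65) - 1*(-4750)) = 428 - (3*(-720 - 1*65)/(65 + 272) - 1*(-4750)) = 428 - (3*(-720 - 65)/337 + 4750) = 428 - (3*(1/337)*(-785) + 4750) = 428 - (-2355/337 + 4750) = 428 - 1*1598395/337 = 428 - 1598395/337 = -1454159/337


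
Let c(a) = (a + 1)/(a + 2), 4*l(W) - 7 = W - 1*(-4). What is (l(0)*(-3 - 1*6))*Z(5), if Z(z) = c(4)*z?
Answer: -825/8 ≈ -103.13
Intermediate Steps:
l(W) = 11/4 + W/4 (l(W) = 7/4 + (W - 1*(-4))/4 = 7/4 + (W + 4)/4 = 7/4 + (4 + W)/4 = 7/4 + (1 + W/4) = 11/4 + W/4)
c(a) = (1 + a)/(2 + a)
Z(z) = 5*z/6 (Z(z) = ((1 + 4)/(2 + 4))*z = (5/6)*z = ((1/6)*5)*z = 5*z/6)
(l(0)*(-3 - 1*6))*Z(5) = ((11/4 + (1/4)*0)*(-3 - 1*6))*((5/6)*5) = ((11/4 + 0)*(-3 - 6))*(25/6) = ((11/4)*(-9))*(25/6) = -99/4*25/6 = -825/8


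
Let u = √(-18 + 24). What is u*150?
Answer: 150*√6 ≈ 367.42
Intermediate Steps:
u = √6 ≈ 2.4495
u*150 = √6*150 = 150*√6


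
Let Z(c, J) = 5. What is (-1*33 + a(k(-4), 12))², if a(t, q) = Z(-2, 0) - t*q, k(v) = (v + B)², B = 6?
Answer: 5776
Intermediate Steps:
k(v) = (6 + v)² (k(v) = (v + 6)² = (6 + v)²)
a(t, q) = 5 - q*t (a(t, q) = 5 - t*q = 5 - q*t)
(-1*33 + a(k(-4), 12))² = (-1*33 + (5 - 1*12*(6 - 4)²))² = (-33 + (5 - 1*12*2²))² = (-33 + (5 - 1*12*4))² = (-33 + (5 - 48))² = (-33 - 43)² = (-76)² = 5776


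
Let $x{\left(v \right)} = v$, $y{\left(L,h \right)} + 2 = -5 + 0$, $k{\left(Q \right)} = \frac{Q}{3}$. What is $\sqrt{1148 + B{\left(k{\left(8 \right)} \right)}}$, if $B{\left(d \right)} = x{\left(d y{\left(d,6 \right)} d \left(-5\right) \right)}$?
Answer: $\frac{2 \sqrt{3143}}{3} \approx 37.375$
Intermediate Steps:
$k{\left(Q \right)} = \frac{Q}{3}$ ($k{\left(Q \right)} = Q \frac{1}{3} = \frac{Q}{3}$)
$y{\left(L,h \right)} = -7$ ($y{\left(L,h \right)} = -2 + \left(-5 + 0\right) = -2 - 5 = -7$)
$B{\left(d \right)} = 35 d^{2}$ ($B{\left(d \right)} = d - 7 d \left(-5\right) = d 35 d = 35 d^{2}$)
$\sqrt{1148 + B{\left(k{\left(8 \right)} \right)}} = \sqrt{1148 + 35 \left(\frac{1}{3} \cdot 8\right)^{2}} = \sqrt{1148 + 35 \left(\frac{8}{3}\right)^{2}} = \sqrt{1148 + 35 \cdot \frac{64}{9}} = \sqrt{1148 + \frac{2240}{9}} = \sqrt{\frac{12572}{9}} = \frac{2 \sqrt{3143}}{3}$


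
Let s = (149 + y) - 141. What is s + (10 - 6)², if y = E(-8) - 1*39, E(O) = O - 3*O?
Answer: 1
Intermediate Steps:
E(O) = -2*O
y = -23 (y = -2*(-8) - 1*39 = 16 - 39 = -23)
s = -15 (s = (149 - 23) - 141 = 126 - 141 = -15)
s + (10 - 6)² = -15 + (10 - 6)² = -15 + 4² = -15 + 16 = 1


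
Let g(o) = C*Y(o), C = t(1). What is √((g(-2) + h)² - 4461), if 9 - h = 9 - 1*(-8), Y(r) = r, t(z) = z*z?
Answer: 7*I*√89 ≈ 66.038*I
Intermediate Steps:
t(z) = z²
C = 1 (C = 1² = 1)
h = -8 (h = 9 - (9 - 1*(-8)) = 9 - (9 + 8) = 9 - 1*17 = 9 - 17 = -8)
g(o) = o (g(o) = 1*o = o)
√((g(-2) + h)² - 4461) = √((-2 - 8)² - 4461) = √((-10)² - 4461) = √(100 - 4461) = √(-4361) = 7*I*√89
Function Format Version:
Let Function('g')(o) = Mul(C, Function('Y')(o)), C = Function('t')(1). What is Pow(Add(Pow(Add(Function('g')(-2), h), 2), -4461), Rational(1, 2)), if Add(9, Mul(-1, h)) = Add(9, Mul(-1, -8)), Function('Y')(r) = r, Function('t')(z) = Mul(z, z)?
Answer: Mul(7, I, Pow(89, Rational(1, 2))) ≈ Mul(66.038, I)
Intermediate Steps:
Function('t')(z) = Pow(z, 2)
C = 1 (C = Pow(1, 2) = 1)
h = -8 (h = Add(9, Mul(-1, Add(9, Mul(-1, -8)))) = Add(9, Mul(-1, Add(9, 8))) = Add(9, Mul(-1, 17)) = Add(9, -17) = -8)
Function('g')(o) = o (Function('g')(o) = Mul(1, o) = o)
Pow(Add(Pow(Add(Function('g')(-2), h), 2), -4461), Rational(1, 2)) = Pow(Add(Pow(Add(-2, -8), 2), -4461), Rational(1, 2)) = Pow(Add(Pow(-10, 2), -4461), Rational(1, 2)) = Pow(Add(100, -4461), Rational(1, 2)) = Pow(-4361, Rational(1, 2)) = Mul(7, I, Pow(89, Rational(1, 2)))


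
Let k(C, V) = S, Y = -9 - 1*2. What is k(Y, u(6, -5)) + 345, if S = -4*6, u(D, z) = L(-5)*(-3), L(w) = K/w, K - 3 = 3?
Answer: 321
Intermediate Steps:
K = 6 (K = 3 + 3 = 6)
L(w) = 6/w
u(D, z) = 18/5 (u(D, z) = (6/(-5))*(-3) = (6*(-⅕))*(-3) = -6/5*(-3) = 18/5)
Y = -11 (Y = -9 - 2 = -11)
S = -24
k(C, V) = -24
k(Y, u(6, -5)) + 345 = -24 + 345 = 321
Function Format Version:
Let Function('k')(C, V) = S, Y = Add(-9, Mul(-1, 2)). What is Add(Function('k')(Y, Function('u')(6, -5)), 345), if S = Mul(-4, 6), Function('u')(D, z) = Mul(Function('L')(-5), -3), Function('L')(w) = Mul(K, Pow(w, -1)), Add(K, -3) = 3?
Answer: 321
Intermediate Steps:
K = 6 (K = Add(3, 3) = 6)
Function('L')(w) = Mul(6, Pow(w, -1))
Function('u')(D, z) = Rational(18, 5) (Function('u')(D, z) = Mul(Mul(6, Pow(-5, -1)), -3) = Mul(Mul(6, Rational(-1, 5)), -3) = Mul(Rational(-6, 5), -3) = Rational(18, 5))
Y = -11 (Y = Add(-9, -2) = -11)
S = -24
Function('k')(C, V) = -24
Add(Function('k')(Y, Function('u')(6, -5)), 345) = Add(-24, 345) = 321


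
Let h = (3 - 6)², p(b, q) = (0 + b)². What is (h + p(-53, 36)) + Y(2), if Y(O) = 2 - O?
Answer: 2818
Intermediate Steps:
p(b, q) = b²
h = 9 (h = (-3)² = 9)
(h + p(-53, 36)) + Y(2) = (9 + (-53)²) + (2 - 1*2) = (9 + 2809) + (2 - 2) = 2818 + 0 = 2818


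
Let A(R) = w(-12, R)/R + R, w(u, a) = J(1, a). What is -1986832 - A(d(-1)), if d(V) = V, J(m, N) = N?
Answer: -1986832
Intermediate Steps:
w(u, a) = a
A(R) = 1 + R (A(R) = R/R + R = 1 + R)
-1986832 - A(d(-1)) = -1986832 - (1 - 1) = -1986832 - 1*0 = -1986832 + 0 = -1986832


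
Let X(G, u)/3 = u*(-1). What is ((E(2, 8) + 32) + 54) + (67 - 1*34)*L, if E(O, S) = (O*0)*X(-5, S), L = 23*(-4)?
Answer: -2950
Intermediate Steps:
L = -92
X(G, u) = -3*u (X(G, u) = 3*(u*(-1)) = 3*(-u) = -3*u)
E(O, S) = 0 (E(O, S) = (O*0)*(-3*S) = 0*(-3*S) = 0)
((E(2, 8) + 32) + 54) + (67 - 1*34)*L = ((0 + 32) + 54) + (67 - 1*34)*(-92) = (32 + 54) + (67 - 34)*(-92) = 86 + 33*(-92) = 86 - 3036 = -2950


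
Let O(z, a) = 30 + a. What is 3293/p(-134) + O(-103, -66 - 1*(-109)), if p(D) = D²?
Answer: 1314081/17956 ≈ 73.183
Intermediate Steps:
3293/p(-134) + O(-103, -66 - 1*(-109)) = 3293/((-134)²) + (30 + (-66 - 1*(-109))) = 3293/17956 + (30 + (-66 + 109)) = 3293*(1/17956) + (30 + 43) = 3293/17956 + 73 = 1314081/17956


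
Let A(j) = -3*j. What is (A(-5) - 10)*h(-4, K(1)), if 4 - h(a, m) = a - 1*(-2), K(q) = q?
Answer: 30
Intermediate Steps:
h(a, m) = 2 - a (h(a, m) = 4 - (a - 1*(-2)) = 4 - (a + 2) = 4 - (2 + a) = 4 + (-2 - a) = 2 - a)
(A(-5) - 10)*h(-4, K(1)) = (-3*(-5) - 10)*(2 - 1*(-4)) = (15 - 10)*(2 + 4) = 5*6 = 30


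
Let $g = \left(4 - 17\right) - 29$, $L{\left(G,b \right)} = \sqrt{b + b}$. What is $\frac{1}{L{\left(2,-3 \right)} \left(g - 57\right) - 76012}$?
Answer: $\frac{i}{- 76012 i + 99 \sqrt{6}} \approx -1.3156 \cdot 10^{-5} + 4.197 \cdot 10^{-8} i$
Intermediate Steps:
$L{\left(G,b \right)} = \sqrt{2} \sqrt{b}$ ($L{\left(G,b \right)} = \sqrt{2 b} = \sqrt{2} \sqrt{b}$)
$g = -42$ ($g = -13 - 29 = -42$)
$\frac{1}{L{\left(2,-3 \right)} \left(g - 57\right) - 76012} = \frac{1}{\sqrt{2} \sqrt{-3} \left(-42 - 57\right) - 76012} = \frac{1}{\sqrt{2} i \sqrt{3} \left(-99\right) - 76012} = \frac{1}{i \sqrt{6} \left(-99\right) - 76012} = \frac{1}{- 99 i \sqrt{6} - 76012} = \frac{1}{-76012 - 99 i \sqrt{6}}$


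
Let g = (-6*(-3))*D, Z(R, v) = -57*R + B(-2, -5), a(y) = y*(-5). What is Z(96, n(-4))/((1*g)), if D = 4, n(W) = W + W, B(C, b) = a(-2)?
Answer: -2731/36 ≈ -75.861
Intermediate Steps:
a(y) = -5*y
B(C, b) = 10 (B(C, b) = -5*(-2) = 10)
n(W) = 2*W
Z(R, v) = 10 - 57*R (Z(R, v) = -57*R + 10 = 10 - 57*R)
g = 72 (g = -6*(-3)*4 = 18*4 = 72)
Z(96, n(-4))/((1*g)) = (10 - 57*96)/((1*72)) = (10 - 5472)/72 = -5462*1/72 = -2731/36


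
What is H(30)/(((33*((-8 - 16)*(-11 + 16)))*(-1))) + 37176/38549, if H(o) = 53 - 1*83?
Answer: 4868683/5088468 ≈ 0.95681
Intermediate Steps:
H(o) = -30 (H(o) = 53 - 83 = -30)
H(30)/(((33*((-8 - 16)*(-11 + 16)))*(-1))) + 37176/38549 = -30*(-1/(33*(-11 + 16)*(-8 - 16))) + 37176/38549 = -30/((33*(-24*5))*(-1)) + 37176*(1/38549) = -30/((33*(-120))*(-1)) + 37176/38549 = -30/((-3960*(-1))) + 37176/38549 = -30/3960 + 37176/38549 = -30*1/3960 + 37176/38549 = -1/132 + 37176/38549 = 4868683/5088468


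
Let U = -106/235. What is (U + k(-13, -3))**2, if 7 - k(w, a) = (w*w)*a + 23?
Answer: 13289247841/55225 ≈ 2.4064e+5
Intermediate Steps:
k(w, a) = -16 - a*w**2 (k(w, a) = 7 - ((w*w)*a + 23) = 7 - (w**2*a + 23) = 7 - (a*w**2 + 23) = 7 - (23 + a*w**2) = 7 + (-23 - a*w**2) = -16 - a*w**2)
U = -106/235 (U = -106*1/235 = -106/235 ≈ -0.45106)
(U + k(-13, -3))**2 = (-106/235 + (-16 - 1*(-3)*(-13)**2))**2 = (-106/235 + (-16 - 1*(-3)*169))**2 = (-106/235 + (-16 + 507))**2 = (-106/235 + 491)**2 = (115279/235)**2 = 13289247841/55225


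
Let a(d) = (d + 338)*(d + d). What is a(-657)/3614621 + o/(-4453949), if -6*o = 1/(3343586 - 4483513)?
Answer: 12769079146422843487/110112417594306671898 ≈ 0.11596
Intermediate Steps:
o = 1/6839562 (o = -1/(6*(3343586 - 4483513)) = -1/6/(-1139927) = -1/6*(-1/1139927) = 1/6839562 ≈ 1.4621e-7)
a(d) = 2*d*(338 + d) (a(d) = (338 + d)*(2*d) = 2*d*(338 + d))
a(-657)/3614621 + o/(-4453949) = (2*(-657)*(338 - 657))/3614621 + (1/6839562)/(-4453949) = (2*(-657)*(-319))*(1/3614621) + (1/6839562)*(-1/4453949) = 419166*(1/3614621) - 1/30463060330338 = 419166/3614621 - 1/30463060330338 = 12769079146422843487/110112417594306671898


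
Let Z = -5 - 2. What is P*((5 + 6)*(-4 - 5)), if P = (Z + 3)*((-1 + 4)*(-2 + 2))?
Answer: 0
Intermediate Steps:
Z = -7
P = 0 (P = (-7 + 3)*((-1 + 4)*(-2 + 2)) = -12*0 = -4*0 = 0)
P*((5 + 6)*(-4 - 5)) = 0*((5 + 6)*(-4 - 5)) = 0*(11*(-9)) = 0*(-99) = 0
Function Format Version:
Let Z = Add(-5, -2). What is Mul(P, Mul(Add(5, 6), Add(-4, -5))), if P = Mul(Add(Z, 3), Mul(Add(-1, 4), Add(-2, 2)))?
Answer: 0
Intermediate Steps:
Z = -7
P = 0 (P = Mul(Add(-7, 3), Mul(Add(-1, 4), Add(-2, 2))) = Mul(-4, Mul(3, 0)) = Mul(-4, 0) = 0)
Mul(P, Mul(Add(5, 6), Add(-4, -5))) = Mul(0, Mul(Add(5, 6), Add(-4, -5))) = Mul(0, Mul(11, -9)) = Mul(0, -99) = 0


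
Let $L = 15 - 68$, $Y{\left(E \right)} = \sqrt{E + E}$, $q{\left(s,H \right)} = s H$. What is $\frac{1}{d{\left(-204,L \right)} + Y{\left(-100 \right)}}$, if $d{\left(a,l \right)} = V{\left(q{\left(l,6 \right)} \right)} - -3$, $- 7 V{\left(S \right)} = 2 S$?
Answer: $\frac{4599}{441449} - \frac{490 i \sqrt{2}}{441449} \approx 0.010418 - 0.0015697 i$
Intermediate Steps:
$q{\left(s,H \right)} = H s$
$Y{\left(E \right)} = \sqrt{2} \sqrt{E}$ ($Y{\left(E \right)} = \sqrt{2 E} = \sqrt{2} \sqrt{E}$)
$V{\left(S \right)} = - \frac{2 S}{7}$
$L = -53$
$d{\left(a,l \right)} = 3 - \frac{12 l}{7}$ ($d{\left(a,l \right)} = - \frac{2 \cdot 6 l}{7} - -3 = - \frac{12 l}{7} + 3 = 3 - \frac{12 l}{7}$)
$\frac{1}{d{\left(-204,L \right)} + Y{\left(-100 \right)}} = \frac{1}{\left(3 - - \frac{636}{7}\right) + \sqrt{2} \sqrt{-100}} = \frac{1}{\left(3 + \frac{636}{7}\right) + \sqrt{2} \cdot 10 i} = \frac{1}{\frac{657}{7} + 10 i \sqrt{2}}$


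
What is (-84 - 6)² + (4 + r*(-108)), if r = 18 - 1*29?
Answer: 9292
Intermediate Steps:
r = -11 (r = 18 - 29 = -11)
(-84 - 6)² + (4 + r*(-108)) = (-84 - 6)² + (4 - 11*(-108)) = (-90)² + (4 + 1188) = 8100 + 1192 = 9292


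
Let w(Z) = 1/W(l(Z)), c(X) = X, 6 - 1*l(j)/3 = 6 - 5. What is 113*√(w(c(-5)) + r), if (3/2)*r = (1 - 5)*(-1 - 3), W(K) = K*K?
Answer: 5537/15 ≈ 369.13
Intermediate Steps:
l(j) = 15 (l(j) = 18 - 3*(6 - 5) = 18 - 3*1 = 18 - 3 = 15)
W(K) = K²
r = 32/3 (r = 2*((1 - 5)*(-1 - 3))/3 = 2*(-4*(-4))/3 = (⅔)*16 = 32/3 ≈ 10.667)
w(Z) = 1/225 (w(Z) = 1/(15²) = 1/225)
113*√(w(c(-5)) + r) = 113*√(1/225 + 32/3) = 113*√(2401/225) = 113*(49/15) = 5537/15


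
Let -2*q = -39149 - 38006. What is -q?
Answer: -77155/2 ≈ -38578.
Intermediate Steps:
q = 77155/2 (q = -(-39149 - 38006)/2 = -½*(-77155) = 77155/2 ≈ 38578.)
-q = -1*77155/2 = -77155/2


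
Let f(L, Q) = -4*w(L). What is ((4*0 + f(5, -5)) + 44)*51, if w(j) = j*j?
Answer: -2856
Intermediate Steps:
w(j) = j²
f(L, Q) = -4*L²
((4*0 + f(5, -5)) + 44)*51 = ((4*0 - 4*5²) + 44)*51 = ((0 - 4*25) + 44)*51 = ((0 - 100) + 44)*51 = (-100 + 44)*51 = -56*51 = -2856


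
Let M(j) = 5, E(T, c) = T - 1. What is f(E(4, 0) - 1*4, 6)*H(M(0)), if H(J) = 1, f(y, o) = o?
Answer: 6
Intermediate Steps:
E(T, c) = -1 + T
f(E(4, 0) - 1*4, 6)*H(M(0)) = 6*1 = 6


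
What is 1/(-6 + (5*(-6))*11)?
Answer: -1/336 ≈ -0.0029762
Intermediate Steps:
1/(-6 + (5*(-6))*11) = 1/(-6 - 30*11) = 1/(-6 - 330) = 1/(-336) = -1/336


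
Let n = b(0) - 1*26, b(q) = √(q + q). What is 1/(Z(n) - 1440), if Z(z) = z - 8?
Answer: -1/1474 ≈ -0.00067843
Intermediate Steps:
b(q) = √2*√q (b(q) = √(2*q) = √2*√q)
n = -26 (n = √2*√0 - 1*26 = √2*0 - 26 = 0 - 26 = -26)
Z(z) = -8 + z
1/(Z(n) - 1440) = 1/((-8 - 26) - 1440) = 1/(-34 - 1440) = 1/(-1474) = -1/1474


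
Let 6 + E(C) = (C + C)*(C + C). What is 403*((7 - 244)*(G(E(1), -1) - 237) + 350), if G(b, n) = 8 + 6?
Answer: 21440003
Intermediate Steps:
E(C) = -6 + 4*C² (E(C) = -6 + (C + C)*(C + C) = -6 + (2*C)*(2*C) = -6 + 4*C²)
G(b, n) = 14
403*((7 - 244)*(G(E(1), -1) - 237) + 350) = 403*((7 - 244)*(14 - 237) + 350) = 403*(-237*(-223) + 350) = 403*(52851 + 350) = 403*53201 = 21440003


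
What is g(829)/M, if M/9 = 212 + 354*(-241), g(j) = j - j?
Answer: 0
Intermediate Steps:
g(j) = 0
M = -765918 (M = 9*(212 + 354*(-241)) = 9*(212 - 85314) = 9*(-85102) = -765918)
g(829)/M = 0/(-765918) = 0*(-1/765918) = 0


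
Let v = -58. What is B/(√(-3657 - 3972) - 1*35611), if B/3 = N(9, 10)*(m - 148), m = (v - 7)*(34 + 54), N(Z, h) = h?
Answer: 626896044/126815095 + 17604*I*√7629/126815095 ≈ 4.9434 + 0.012125*I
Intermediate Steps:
m = -5720 (m = (-58 - 7)*(34 + 54) = -65*88 = -5720)
B = -176040 (B = 3*(10*(-5720 - 148)) = 3*(10*(-5868)) = 3*(-58680) = -176040)
B/(√(-3657 - 3972) - 1*35611) = -176040/(√(-3657 - 3972) - 1*35611) = -176040/(√(-7629) - 35611) = -176040/(I*√7629 - 35611) = -176040/(-35611 + I*√7629)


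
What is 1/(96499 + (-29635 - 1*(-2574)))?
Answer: 1/69438 ≈ 1.4401e-5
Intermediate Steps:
1/(96499 + (-29635 - 1*(-2574))) = 1/(96499 + (-29635 + 2574)) = 1/(96499 - 27061) = 1/69438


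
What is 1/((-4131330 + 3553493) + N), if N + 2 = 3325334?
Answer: 1/2747495 ≈ 3.6397e-7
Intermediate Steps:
N = 3325332 (N = -2 + 3325334 = 3325332)
1/((-4131330 + 3553493) + N) = 1/((-4131330 + 3553493) + 3325332) = 1/(-577837 + 3325332) = 1/2747495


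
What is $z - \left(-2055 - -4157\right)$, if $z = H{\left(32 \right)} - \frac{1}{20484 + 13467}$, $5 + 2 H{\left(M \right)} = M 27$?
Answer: $- \frac{113566097}{67902} \approx -1672.5$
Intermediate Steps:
$H{\left(M \right)} = - \frac{5}{2} + \frac{27 M}{2}$ ($H{\left(M \right)} = - \frac{5}{2} + \frac{M 27}{2} = - \frac{5}{2} + \frac{27 M}{2}$)
$z = \frac{29163907}{67902}$ ($z = \left(- \frac{5}{2} + \frac{27}{2} \cdot 32\right) - \frac{1}{20484 + 13467} = \left(- \frac{5}{2} + 432\right) - \frac{1}{33951} = \frac{859}{2} - \frac{1}{33951} = \frac{29163907}{67902} \approx 429.5$)
$z - \left(-2055 - -4157\right) = \frac{29163907}{67902} - \left(-2055 - -4157\right) = \frac{29163907}{67902} - \left(-2055 + 4157\right) = \frac{29163907}{67902} - 2102 = - \frac{113566097}{67902}$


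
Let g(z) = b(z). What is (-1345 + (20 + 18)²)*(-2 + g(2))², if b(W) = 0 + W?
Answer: 0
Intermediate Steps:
b(W) = W
g(z) = z
(-1345 + (20 + 18)²)*(-2 + g(2))² = (-1345 + (20 + 18)²)*(-2 + 2)² = (-1345 + 38²)*0² = (-1345 + 1444)*0 = 99*0 = 0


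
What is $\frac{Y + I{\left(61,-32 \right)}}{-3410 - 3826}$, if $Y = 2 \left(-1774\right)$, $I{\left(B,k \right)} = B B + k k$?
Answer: $- \frac{133}{804} \approx -0.16542$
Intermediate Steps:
$I{\left(B,k \right)} = B^{2} + k^{2}$
$Y = -3548$
$\frac{Y + I{\left(61,-32 \right)}}{-3410 - 3826} = \frac{-3548 + \left(61^{2} + \left(-32\right)^{2}\right)}{-3410 - 3826} = \frac{-3548 + \left(3721 + 1024\right)}{-7236} = \left(-3548 + 4745\right) \left(- \frac{1}{7236}\right) = 1197 \left(- \frac{1}{7236}\right) = - \frac{133}{804}$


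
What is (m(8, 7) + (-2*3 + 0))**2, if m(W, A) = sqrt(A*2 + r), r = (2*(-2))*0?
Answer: (6 - sqrt(14))**2 ≈ 5.1001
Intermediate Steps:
r = 0 (r = -4*0 = 0)
m(W, A) = sqrt(2)*sqrt(A) (m(W, A) = sqrt(A*2 + 0) = sqrt(2*A + 0) = sqrt(2*A) = sqrt(2)*sqrt(A))
(m(8, 7) + (-2*3 + 0))**2 = (sqrt(2)*sqrt(7) + (-2*3 + 0))**2 = (sqrt(14) + (-6 + 0))**2 = (sqrt(14) - 6)**2 = (-6 + sqrt(14))**2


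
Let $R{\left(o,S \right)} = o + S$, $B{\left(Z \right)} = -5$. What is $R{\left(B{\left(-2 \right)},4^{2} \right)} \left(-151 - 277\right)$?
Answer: $-4708$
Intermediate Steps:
$R{\left(o,S \right)} = S + o$
$R{\left(B{\left(-2 \right)},4^{2} \right)} \left(-151 - 277\right) = \left(4^{2} - 5\right) \left(-151 - 277\right) = \left(16 - 5\right) \left(-428\right) = 11 \left(-428\right) = -4708$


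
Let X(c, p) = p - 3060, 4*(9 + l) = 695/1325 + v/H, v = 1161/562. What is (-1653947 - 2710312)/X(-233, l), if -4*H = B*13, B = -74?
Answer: 156317566835235/109919640124 ≈ 1422.1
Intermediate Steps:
v = 1161/562 (v = 1161*(1/562) = 1161/562 ≈ 2.0658)
H = 481/2 (H = -(-37)*13/2 = -1/4*(-962) = 481/2 ≈ 240.50)
l = -317585224/35817665 (l = -9 + (695/1325 + 1161/(562*(481/2)))/4 = -9 + (695*(1/1325) + (1161/562)*(2/481))/4 = -9 + (139/265 + 1161/135161)/4 = -9 + (1/4)*(19095044/35817665) = -9 + 4773761/35817665 = -317585224/35817665 ≈ -8.8667)
X(c, p) = -3060 + p
(-1653947 - 2710312)/X(-233, l) = (-1653947 - 2710312)/(-3060 - 317585224/35817665) = -4364259/(-109919640124/35817665) = -4364259*(-35817665/109919640124) = 156317566835235/109919640124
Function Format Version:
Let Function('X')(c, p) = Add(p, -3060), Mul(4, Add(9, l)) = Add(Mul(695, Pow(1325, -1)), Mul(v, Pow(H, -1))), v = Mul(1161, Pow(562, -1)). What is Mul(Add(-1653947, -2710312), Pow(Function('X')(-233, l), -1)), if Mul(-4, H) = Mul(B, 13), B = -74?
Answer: Rational(156317566835235, 109919640124) ≈ 1422.1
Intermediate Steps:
v = Rational(1161, 562) (v = Mul(1161, Rational(1, 562)) = Rational(1161, 562) ≈ 2.0658)
H = Rational(481, 2) (H = Mul(Rational(-1, 4), Mul(-74, 13)) = Mul(Rational(-1, 4), -962) = Rational(481, 2) ≈ 240.50)
l = Rational(-317585224, 35817665) (l = Add(-9, Mul(Rational(1, 4), Add(Mul(695, Pow(1325, -1)), Mul(Rational(1161, 562), Pow(Rational(481, 2), -1))))) = Add(-9, Mul(Rational(1, 4), Add(Mul(695, Rational(1, 1325)), Mul(Rational(1161, 562), Rational(2, 481))))) = Add(-9, Mul(Rational(1, 4), Add(Rational(139, 265), Rational(1161, 135161)))) = Add(-9, Mul(Rational(1, 4), Rational(19095044, 35817665))) = Add(-9, Rational(4773761, 35817665)) = Rational(-317585224, 35817665) ≈ -8.8667)
Function('X')(c, p) = Add(-3060, p)
Mul(Add(-1653947, -2710312), Pow(Function('X')(-233, l), -1)) = Mul(Add(-1653947, -2710312), Pow(Add(-3060, Rational(-317585224, 35817665)), -1)) = Mul(-4364259, Pow(Rational(-109919640124, 35817665), -1)) = Mul(-4364259, Rational(-35817665, 109919640124)) = Rational(156317566835235, 109919640124)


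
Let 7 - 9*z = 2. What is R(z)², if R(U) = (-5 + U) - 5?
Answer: 7225/81 ≈ 89.198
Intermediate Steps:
z = 5/9 (z = 7/9 - ⅑*2 = 7/9 - 2/9 = 5/9 ≈ 0.55556)
R(U) = -10 + U
R(z)² = (-10 + 5/9)² = (-85/9)² = 7225/81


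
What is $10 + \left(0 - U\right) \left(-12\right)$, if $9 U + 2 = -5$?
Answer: $\frac{2}{3} \approx 0.66667$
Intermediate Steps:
$U = - \frac{7}{9}$ ($U = - \frac{2}{9} + \frac{1}{9} \left(-5\right) = - \frac{2}{9} - \frac{5}{9} = - \frac{7}{9} \approx -0.77778$)
$10 + \left(0 - U\right) \left(-12\right) = 10 + \left(0 - - \frac{7}{9}\right) \left(-12\right) = 10 + \left(0 + \frac{7}{9}\right) \left(-12\right) = 10 + \frac{7}{9} \left(-12\right) = 10 - \frac{28}{3} = \frac{2}{3}$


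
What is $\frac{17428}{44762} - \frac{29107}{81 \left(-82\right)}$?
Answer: $\frac{709322155}{148654602} \approx 4.7716$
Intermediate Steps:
$\frac{17428}{44762} - \frac{29107}{81 \left(-82\right)} = 17428 \cdot \frac{1}{44762} - \frac{29107}{-6642} = \frac{8714}{22381} - - \frac{29107}{6642} = \frac{8714}{22381} + \frac{29107}{6642} = \frac{709322155}{148654602}$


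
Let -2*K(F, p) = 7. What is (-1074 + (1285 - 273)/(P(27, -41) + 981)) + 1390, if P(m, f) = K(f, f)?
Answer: 26948/85 ≈ 317.04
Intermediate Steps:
K(F, p) = -7/2 (K(F, p) = -½*7 = -7/2)
P(m, f) = -7/2
(-1074 + (1285 - 273)/(P(27, -41) + 981)) + 1390 = (-1074 + (1285 - 273)/(-7/2 + 981)) + 1390 = (-1074 + 1012/(1955/2)) + 1390 = (-1074 + 1012*(2/1955)) + 1390 = (-1074 + 88/85) + 1390 = -91202/85 + 1390 = 26948/85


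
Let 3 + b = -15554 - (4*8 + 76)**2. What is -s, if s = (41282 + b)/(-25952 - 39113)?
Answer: 14061/65065 ≈ 0.21611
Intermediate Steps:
b = -27221 (b = -3 + (-15554 - (4*8 + 76)**2) = -3 + (-15554 - (32 + 76)**2) = -3 + (-15554 - 1*108**2) = -3 + (-15554 - 1*11664) = -3 + (-15554 - 11664) = -3 - 27218 = -27221)
s = -14061/65065 (s = (41282 - 27221)/(-25952 - 39113) = 14061/(-65065) = 14061*(-1/65065) = -14061/65065 ≈ -0.21611)
-s = -1*(-14061/65065) = 14061/65065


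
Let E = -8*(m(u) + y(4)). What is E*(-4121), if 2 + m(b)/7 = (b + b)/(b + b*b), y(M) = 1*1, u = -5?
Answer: -543972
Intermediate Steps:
y(M) = 1
m(b) = -14 + 14*b/(b + b²) (m(b) = -14 + 7*((b + b)/(b + b*b)) = -14 + 7*((2*b)/(b + b²)) = -14 + 7*(2*b/(b + b²)) = -14 + 14*b/(b + b²))
E = 132 (E = -8*(-14*(-5)/(1 - 5) + 1) = -8*(-14*(-5)/(-4) + 1) = -8*(-14*(-5)*(-¼) + 1) = -8*(-35/2 + 1) = -8*(-33/2) = 132)
E*(-4121) = 132*(-4121) = -543972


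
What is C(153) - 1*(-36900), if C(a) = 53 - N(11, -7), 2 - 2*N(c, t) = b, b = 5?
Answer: 73909/2 ≈ 36955.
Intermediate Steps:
N(c, t) = -3/2 (N(c, t) = 1 - 1/2*5 = 1 - 5/2 = -3/2)
C(a) = 109/2 (C(a) = 53 - 1*(-3/2) = 53 + 3/2 = 109/2)
C(153) - 1*(-36900) = 109/2 - 1*(-36900) = 109/2 + 36900 = 73909/2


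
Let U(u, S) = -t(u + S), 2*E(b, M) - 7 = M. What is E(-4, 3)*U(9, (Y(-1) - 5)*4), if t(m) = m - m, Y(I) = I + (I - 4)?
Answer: 0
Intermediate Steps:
E(b, M) = 7/2 + M/2
Y(I) = -4 + 2*I (Y(I) = I + (-4 + I) = -4 + 2*I)
t(m) = 0
U(u, S) = 0 (U(u, S) = -1*0 = 0)
E(-4, 3)*U(9, (Y(-1) - 5)*4) = (7/2 + (½)*3)*0 = (7/2 + 3/2)*0 = 5*0 = 0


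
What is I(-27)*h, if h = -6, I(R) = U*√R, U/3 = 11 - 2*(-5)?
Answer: -1134*I*√3 ≈ -1964.1*I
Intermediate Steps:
U = 63 (U = 3*(11 - 2*(-5)) = 3*(11 + 10) = 3*21 = 63)
I(R) = 63*√R
I(-27)*h = (63*√(-27))*(-6) = (63*(3*I*√3))*(-6) = (189*I*√3)*(-6) = -1134*I*√3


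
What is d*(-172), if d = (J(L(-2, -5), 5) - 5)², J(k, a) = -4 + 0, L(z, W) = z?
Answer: -13932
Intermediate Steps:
J(k, a) = -4
d = 81 (d = (-4 - 5)² = (-9)² = 81)
d*(-172) = 81*(-172) = -13932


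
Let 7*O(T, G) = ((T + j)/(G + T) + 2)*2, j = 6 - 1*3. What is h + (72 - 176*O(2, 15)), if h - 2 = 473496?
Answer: 56341102/119 ≈ 4.7345e+5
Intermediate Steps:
h = 473498 (h = 2 + 473496 = 473498)
j = 3 (j = 6 - 3 = 3)
O(T, G) = 4/7 + 2*(3 + T)/(7*(G + T)) (O(T, G) = (((T + 3)/(G + T) + 2)*2)/7 = (((3 + T)/(G + T) + 2)*2)/7 = ((2 + (3 + T)/(G + T))*2)/7 = (4 + 2*(3 + T)/(G + T))/7 = 4/7 + 2*(3 + T)/(7*(G + T)))
h + (72 - 176*O(2, 15)) = 473498 + (72 - 352*(3 + 2*15 + 3*2)/(7*(15 + 2))) = 473498 + (72 - 352*(3 + 30 + 6)/(7*17)) = 473498 + (72 - 352*39/(7*17)) = 473498 + (72 - 176*78/119) = 473498 + (72 - 13728/119) = 473498 - 5160/119 = 56341102/119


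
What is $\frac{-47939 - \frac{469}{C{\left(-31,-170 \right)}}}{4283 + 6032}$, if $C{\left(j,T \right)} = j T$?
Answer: $- \frac{252638999}{54360050} \approx -4.6475$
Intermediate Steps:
$C{\left(j,T \right)} = T j$
$\frac{-47939 - \frac{469}{C{\left(-31,-170 \right)}}}{4283 + 6032} = \frac{-47939 - \frac{469}{\left(-170\right) \left(-31\right)}}{4283 + 6032} = \frac{-47939 - \frac{469}{5270}}{10315} = \left(-47939 - \frac{469}{5270}\right) \frac{1}{10315} = \left(- \frac{252638999}{5270}\right) \frac{1}{10315} = - \frac{252638999}{54360050}$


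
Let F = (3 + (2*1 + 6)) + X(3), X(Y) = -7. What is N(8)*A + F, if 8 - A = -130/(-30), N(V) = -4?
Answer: -32/3 ≈ -10.667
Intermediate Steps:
A = 11/3 (A = 8 - (-130)/(-30) = 8 - (-130)*(-1)/30 = 8 - 1*13/3 = 8 - 13/3 = 11/3 ≈ 3.6667)
F = 4 (F = (3 + (2*1 + 6)) - 7 = (3 + (2 + 6)) - 7 = (3 + 8) - 7 = 11 - 7 = 4)
N(8)*A + F = -4*11/3 + 4 = -44/3 + 4 = -32/3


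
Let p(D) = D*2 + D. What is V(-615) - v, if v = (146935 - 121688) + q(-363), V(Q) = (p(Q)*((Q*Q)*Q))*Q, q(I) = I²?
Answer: -263934908060141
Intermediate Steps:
p(D) = 3*D (p(D) = 2*D + D = 3*D)
V(Q) = 3*Q⁵ (V(Q) = ((3*Q)*((Q*Q)*Q))*Q = ((3*Q)*(Q²*Q))*Q = ((3*Q)*Q³)*Q = (3*Q⁴)*Q = 3*Q⁵)
v = 157016 (v = (146935 - 121688) + (-363)² = 25247 + 131769 = 157016)
V(-615) - v = 3*(-615)⁵ - 1*157016 = 3*(-87978302634375) - 157016 = -263934907903125 - 157016 = -263934908060141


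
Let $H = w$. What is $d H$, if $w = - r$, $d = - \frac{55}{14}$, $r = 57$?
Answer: $\frac{3135}{14} \approx 223.93$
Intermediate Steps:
$d = - \frac{55}{14}$ ($d = \left(-55\right) \frac{1}{14} = - \frac{55}{14} \approx -3.9286$)
$w = -57$ ($w = \left(-1\right) 57 = -57$)
$H = -57$
$d H = \left(- \frac{55}{14}\right) \left(-57\right) = \frac{3135}{14}$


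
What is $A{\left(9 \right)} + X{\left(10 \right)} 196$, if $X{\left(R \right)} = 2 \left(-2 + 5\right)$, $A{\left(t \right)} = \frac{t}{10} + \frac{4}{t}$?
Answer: $\frac{105961}{90} \approx 1177.3$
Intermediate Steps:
$A{\left(t \right)} = \frac{4}{t} + \frac{t}{10}$ ($A{\left(t \right)} = t \frac{1}{10} + \frac{4}{t} = \frac{t}{10} + \frac{4}{t} = \frac{4}{t} + \frac{t}{10}$)
$X{\left(R \right)} = 6$ ($X{\left(R \right)} = 2 \cdot 3 = 6$)
$A{\left(9 \right)} + X{\left(10 \right)} 196 = \left(\frac{4}{9} + \frac{1}{10} \cdot 9\right) + 6 \cdot 196 = \left(4 \cdot \frac{1}{9} + \frac{9}{10}\right) + 1176 = \left(\frac{4}{9} + \frac{9}{10}\right) + 1176 = \frac{121}{90} + 1176 = \frac{105961}{90}$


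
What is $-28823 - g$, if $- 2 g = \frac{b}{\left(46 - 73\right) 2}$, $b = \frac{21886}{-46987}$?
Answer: $- \frac{73132529311}{2537298} \approx -28823.0$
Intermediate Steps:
$b = - \frac{21886}{46987}$ ($b = 21886 \left(- \frac{1}{46987}\right) = - \frac{21886}{46987} \approx -0.46579$)
$g = - \frac{10943}{2537298}$ ($g = - \frac{\left(- \frac{21886}{46987}\right) \frac{1}{\left(46 - 73\right) 2}}{2} = - \frac{\left(- \frac{21886}{46987}\right) \frac{1}{\left(-27\right) 2}}{2} = - \frac{\left(- \frac{21886}{46987}\right) \frac{1}{-54}}{2} = - \frac{\left(- \frac{21886}{46987}\right) \left(- \frac{1}{54}\right)}{2} = \left(- \frac{1}{2}\right) \frac{10943}{1268649} = - \frac{10943}{2537298} \approx -0.0043129$)
$-28823 - g = -28823 - - \frac{10943}{2537298} = -28823 + \frac{10943}{2537298} = - \frac{73132529311}{2537298}$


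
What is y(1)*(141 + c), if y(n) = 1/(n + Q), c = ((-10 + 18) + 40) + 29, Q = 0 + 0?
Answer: 218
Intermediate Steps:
Q = 0
c = 77 (c = (8 + 40) + 29 = 48 + 29 = 77)
y(n) = 1/n (y(n) = 1/(n + 0) = 1/n)
y(1)*(141 + c) = (141 + 77)/1 = 1*218 = 218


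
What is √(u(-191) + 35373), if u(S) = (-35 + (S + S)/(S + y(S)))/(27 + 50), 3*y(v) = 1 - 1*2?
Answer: √352546003205/3157 ≈ 188.08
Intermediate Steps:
y(v) = -⅓ (y(v) = (1 - 1*2)/3 = (1 - 2)/3 = (⅓)*(-1) = -⅓)
u(S) = -5/11 + 2*S/(77*(-⅓ + S)) (u(S) = (-35 + (S + S)/(S - ⅓))/(27 + 50) = (-35 + (2*S)/(-⅓ + S))/77 = (-35 + 2*S/(-⅓ + S))*(1/77) = -5/11 + 2*S/(77*(-⅓ + S)))
√(u(-191) + 35373) = √((35 - 99*(-191))/(77*(-1 + 3*(-191))) + 35373) = √((35 + 18909)/(77*(-1 - 573)) + 35373) = √((1/77)*18944/(-574) + 35373) = √((1/77)*(-1/574)*18944 + 35373) = √(-9472/22099 + 35373) = √(781698455/22099) = √352546003205/3157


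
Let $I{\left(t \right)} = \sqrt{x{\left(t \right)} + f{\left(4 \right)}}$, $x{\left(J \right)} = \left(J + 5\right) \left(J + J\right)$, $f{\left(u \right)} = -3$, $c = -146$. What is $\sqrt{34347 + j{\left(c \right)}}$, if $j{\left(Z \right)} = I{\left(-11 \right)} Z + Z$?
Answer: $\sqrt{34201 - 146 \sqrt{129}} \approx 180.4$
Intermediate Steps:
$x{\left(J \right)} = 2 J \left(5 + J\right)$ ($x{\left(J \right)} = \left(5 + J\right) 2 J = 2 J \left(5 + J\right)$)
$I{\left(t \right)} = \sqrt{-3 + 2 t \left(5 + t\right)}$ ($I{\left(t \right)} = \sqrt{2 t \left(5 + t\right) - 3} = \sqrt{-3 + 2 t \left(5 + t\right)}$)
$j{\left(Z \right)} = Z + Z \sqrt{129}$ ($j{\left(Z \right)} = \sqrt{-3 + 2 \left(-11\right) \left(5 - 11\right)} Z + Z = \sqrt{-3 + 2 \left(-11\right) \left(-6\right)} Z + Z = \sqrt{-3 + 132} Z + Z = \sqrt{129} Z + Z = Z \sqrt{129} + Z = Z + Z \sqrt{129}$)
$\sqrt{34347 + j{\left(c \right)}} = \sqrt{34347 - 146 \left(1 + \sqrt{129}\right)} = \sqrt{34347 - \left(146 + 146 \sqrt{129}\right)} = \sqrt{34201 - 146 \sqrt{129}}$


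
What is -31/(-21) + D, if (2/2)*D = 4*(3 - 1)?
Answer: 199/21 ≈ 9.4762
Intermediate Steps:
D = 8 (D = 4*(3 - 1) = 4*2 = 8)
-31/(-21) + D = -31/(-21) + 8 = -1/21*(-31) + 8 = 31/21 + 8 = 199/21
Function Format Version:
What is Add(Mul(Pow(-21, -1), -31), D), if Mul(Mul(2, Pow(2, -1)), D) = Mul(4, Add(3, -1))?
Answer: Rational(199, 21) ≈ 9.4762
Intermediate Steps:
D = 8 (D = Mul(4, Add(3, -1)) = Mul(4, 2) = 8)
Add(Mul(Pow(-21, -1), -31), D) = Add(Mul(Pow(-21, -1), -31), 8) = Add(Mul(Rational(-1, 21), -31), 8) = Add(Rational(31, 21), 8) = Rational(199, 21)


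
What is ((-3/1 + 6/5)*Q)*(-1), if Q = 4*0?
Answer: 0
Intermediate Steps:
Q = 0
((-3/1 + 6/5)*Q)*(-1) = ((-3/1 + 6/5)*0)*(-1) = ((-3*1 + 6*(⅕))*0)*(-1) = ((-3 + 6/5)*0)*(-1) = -9/5*0*(-1) = 0*(-1) = 0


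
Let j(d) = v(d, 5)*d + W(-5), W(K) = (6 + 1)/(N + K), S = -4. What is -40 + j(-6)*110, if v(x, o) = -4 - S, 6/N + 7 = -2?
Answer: -2990/17 ≈ -175.88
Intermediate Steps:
N = -⅔ (N = 6/(-7 - 2) = 6/(-9) = 6*(-⅑) = -⅔ ≈ -0.66667)
v(x, o) = 0 (v(x, o) = -4 - 1*(-4) = -4 + 4 = 0)
W(K) = 7/(-⅔ + K) (W(K) = (6 + 1)/(-⅔ + K) = 7/(-⅔ + K))
j(d) = -21/17 (j(d) = 0*d + 21/(-2 + 3*(-5)) = 0 + 21/(-2 - 15) = 0 + 21/(-17) = 0 + 21*(-1/17) = 0 - 21/17 = -21/17)
-40 + j(-6)*110 = -40 - 21/17*110 = -40 - 2310/17 = -2990/17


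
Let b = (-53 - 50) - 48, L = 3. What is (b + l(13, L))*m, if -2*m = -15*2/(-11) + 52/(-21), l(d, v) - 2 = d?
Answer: 3944/231 ≈ 17.074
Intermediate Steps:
l(d, v) = 2 + d
m = -29/231 (m = -(-15*2/(-11) + 52/(-21))/2 = -(-30*(-1/11) + 52*(-1/21))/2 = -(30/11 - 52/21)/2 = -1/2*58/231 = -29/231 ≈ -0.12554)
b = -151 (b = -103 - 48 = -151)
(b + l(13, L))*m = (-151 + (2 + 13))*(-29/231) = (-151 + 15)*(-29/231) = -136*(-29/231) = 3944/231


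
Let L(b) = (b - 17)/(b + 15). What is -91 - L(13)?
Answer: -636/7 ≈ -90.857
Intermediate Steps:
L(b) = (-17 + b)/(15 + b)
-91 - L(13) = -91 - (-17 + 13)/(15 + 13) = -91 - (-4)/28 = -91 - 1*(-1/7) = -91 + 1/7 = -636/7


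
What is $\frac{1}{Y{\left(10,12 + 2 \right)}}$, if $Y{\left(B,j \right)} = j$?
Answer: $\frac{1}{14} \approx 0.071429$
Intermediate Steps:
$\frac{1}{Y{\left(10,12 + 2 \right)}} = \frac{1}{12 + 2} = \frac{1}{14}$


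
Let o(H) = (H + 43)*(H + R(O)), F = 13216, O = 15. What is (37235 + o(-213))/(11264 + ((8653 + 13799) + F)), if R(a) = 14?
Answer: 71065/46932 ≈ 1.5142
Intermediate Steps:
o(H) = (14 + H)*(43 + H) (o(H) = (H + 43)*(H + 14) = (43 + H)*(14 + H) = (14 + H)*(43 + H))
(37235 + o(-213))/(11264 + ((8653 + 13799) + F)) = (37235 + (602 + (-213)² + 57*(-213)))/(11264 + ((8653 + 13799) + 13216)) = (37235 + (602 + 45369 - 12141))/(11264 + (22452 + 13216)) = (37235 + 33830)/(11264 + 35668) = 71065/46932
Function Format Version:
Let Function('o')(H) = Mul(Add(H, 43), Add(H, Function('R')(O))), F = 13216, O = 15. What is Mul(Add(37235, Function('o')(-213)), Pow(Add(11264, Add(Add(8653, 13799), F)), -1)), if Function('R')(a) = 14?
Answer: Rational(71065, 46932) ≈ 1.5142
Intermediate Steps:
Function('o')(H) = Mul(Add(14, H), Add(43, H)) (Function('o')(H) = Mul(Add(H, 43), Add(H, 14)) = Mul(Add(43, H), Add(14, H)) = Mul(Add(14, H), Add(43, H)))
Mul(Add(37235, Function('o')(-213)), Pow(Add(11264, Add(Add(8653, 13799), F)), -1)) = Mul(Add(37235, Add(602, Pow(-213, 2), Mul(57, -213))), Pow(Add(11264, Add(Add(8653, 13799), 13216)), -1)) = Mul(Add(37235, Add(602, 45369, -12141)), Pow(Add(11264, Add(22452, 13216)), -1)) = Mul(Add(37235, 33830), Pow(Add(11264, 35668), -1)) = Mul(71065, Pow(46932, -1)) = Mul(71065, Rational(1, 46932)) = Rational(71065, 46932)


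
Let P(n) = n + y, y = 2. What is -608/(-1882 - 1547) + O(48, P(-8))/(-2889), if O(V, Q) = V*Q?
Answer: 101632/366903 ≈ 0.27700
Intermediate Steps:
P(n) = 2 + n (P(n) = n + 2 = 2 + n)
O(V, Q) = Q*V
-608/(-1882 - 1547) + O(48, P(-8))/(-2889) = -608/(-1882 - 1547) + ((2 - 8)*48)/(-2889) = -608/(-3429) - 6*48*(-1/2889) = -608*(-1/3429) - 288*(-1/2889) = 608/3429 + 32/321 = 101632/366903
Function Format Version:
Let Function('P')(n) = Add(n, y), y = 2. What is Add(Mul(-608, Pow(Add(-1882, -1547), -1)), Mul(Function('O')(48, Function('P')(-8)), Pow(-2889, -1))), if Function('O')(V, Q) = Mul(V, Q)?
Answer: Rational(101632, 366903) ≈ 0.27700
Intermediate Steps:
Function('P')(n) = Add(2, n) (Function('P')(n) = Add(n, 2) = Add(2, n))
Function('O')(V, Q) = Mul(Q, V)
Add(Mul(-608, Pow(Add(-1882, -1547), -1)), Mul(Function('O')(48, Function('P')(-8)), Pow(-2889, -1))) = Add(Mul(-608, Pow(Add(-1882, -1547), -1)), Mul(Mul(Add(2, -8), 48), Pow(-2889, -1))) = Add(Mul(-608, Pow(-3429, -1)), Mul(Mul(-6, 48), Rational(-1, 2889))) = Add(Mul(-608, Rational(-1, 3429)), Mul(-288, Rational(-1, 2889))) = Add(Rational(608, 3429), Rational(32, 321)) = Rational(101632, 366903)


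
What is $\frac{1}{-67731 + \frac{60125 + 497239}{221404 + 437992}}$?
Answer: $- \frac{164849}{11165248278} \approx -1.4764 \cdot 10^{-5}$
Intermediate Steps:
$\frac{1}{-67731 + \frac{60125 + 497239}{221404 + 437992}} = \frac{1}{-67731 + \frac{557364}{659396}} = \frac{1}{-67731 + 557364 \cdot \frac{1}{659396}} = \frac{1}{-67731 + \frac{139341}{164849}} = \frac{1}{- \frac{11165248278}{164849}} = - \frac{164849}{11165248278}$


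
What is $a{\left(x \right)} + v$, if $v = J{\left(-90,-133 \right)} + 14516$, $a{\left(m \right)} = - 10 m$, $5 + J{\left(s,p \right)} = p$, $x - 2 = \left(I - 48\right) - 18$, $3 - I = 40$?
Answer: $15388$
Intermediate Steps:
$I = -37$ ($I = 3 - 40 = -37$)
$x = -101$ ($x = 2 - 103 = -101$)
$J{\left(s,p \right)} = -5 + p$
$v = 14378$ ($v = \left(-5 - 133\right) + 14516 = -138 + 14516 = 14378$)
$a{\left(x \right)} + v = \left(-10\right) \left(-101\right) + 14378 = 1010 + 14378 = 15388$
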